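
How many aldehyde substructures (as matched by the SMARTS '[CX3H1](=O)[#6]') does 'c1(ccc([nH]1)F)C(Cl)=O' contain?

0

[CX3H1](=O)[#6] is the SMARTS for an aldehyde: an sp2 carbon with one H, double-bonded to O and single-bonded to carbon.
No fragment in the molecule satisfies every constraint, giving 0 matches.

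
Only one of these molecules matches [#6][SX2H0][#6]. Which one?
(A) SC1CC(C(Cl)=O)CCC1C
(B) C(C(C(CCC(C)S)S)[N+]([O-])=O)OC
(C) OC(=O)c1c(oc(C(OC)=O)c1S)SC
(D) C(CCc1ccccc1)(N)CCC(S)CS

[#6][SX2H0][#6] describes an aliphatic sulfur bridging two carbons with no H on the sulfur (a thioether).
(A) has a thiol (-SH) but the sulfur has H1, not H0 bridging two carbons.
(B) has a thiol (-SH) but the sulfur has H1, not H0 bridging two carbons.
(C) contains a methylthio ether (-SCH3), which satisfies every atom and bond constraint.
(D) has a thiol (-SH) but the sulfur has H1, not H0 bridging two carbons.
So the answer is (C).

C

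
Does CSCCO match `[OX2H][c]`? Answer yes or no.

No

The pattern [OX2H][c] describes a hydroxyl oxygen attached to an aromatic carbon — a phenol.
The closest candidate here is a hydroxyl group (-OH), but the -OH is on an aliphatic carbon, not an aromatic c. No other fragment satisfies the full query, so there is no match.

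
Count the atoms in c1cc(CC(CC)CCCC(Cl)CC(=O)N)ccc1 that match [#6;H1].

7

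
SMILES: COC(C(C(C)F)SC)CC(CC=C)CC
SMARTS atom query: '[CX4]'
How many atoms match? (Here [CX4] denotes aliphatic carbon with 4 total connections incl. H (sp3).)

11

The query [CX4] means: C with X4: aliphatic carbon with exactly 4 total connections (bonds + H).
Check the 16 heavy atoms by environment: 11× C (X4) → match; 2× C (X3) → no; 1× S (X2) → no; 1× O (X2) → no; 1× F (X1) → no.
That gives 11 matching atoms.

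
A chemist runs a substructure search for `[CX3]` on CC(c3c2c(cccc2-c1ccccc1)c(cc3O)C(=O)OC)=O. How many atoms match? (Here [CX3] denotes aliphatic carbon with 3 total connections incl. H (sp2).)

2

Check the 24 heavy atoms by environment: 16× c (aromatic, X3) → no; 2× C (X3) → match; 2× O (X1) → no; 2× O (X2) → no; 2× C (X4) → no.
That gives 2 matching atoms.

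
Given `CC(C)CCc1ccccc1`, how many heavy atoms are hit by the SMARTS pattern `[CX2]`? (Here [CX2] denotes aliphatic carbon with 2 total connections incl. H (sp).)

0

The query [CX2] means: C with X2: aliphatic carbon with exactly 2 total connections.
Check the 11 heavy atoms by environment: 5× C (X4) → no; 6× c (aromatic, X3) → no.
No environment satisfies the query, so 0 matching atoms.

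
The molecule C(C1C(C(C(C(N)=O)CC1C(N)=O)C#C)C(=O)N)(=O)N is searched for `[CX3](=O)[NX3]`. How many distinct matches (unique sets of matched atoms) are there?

[CX3](=O)[NX3] is the SMARTS for an amide: a carbonyl carbon bonded to a trivalent nitrogen.
The molecule carries 4 separate instances of a primary amide (-C(=O)NH2) meeting every constraint; each maps to a distinct set of atoms, giving 4 matches.

4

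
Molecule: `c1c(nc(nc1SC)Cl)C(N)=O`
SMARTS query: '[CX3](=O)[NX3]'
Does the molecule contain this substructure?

Yes

The pattern [CX3](=O)[NX3] describes a carbonyl carbon bonded to a trivalent nitrogen — an amide.
The molecule carries a primary amide (-C(=O)NH2), whose atoms satisfy every constraint of the query, so the pattern matches.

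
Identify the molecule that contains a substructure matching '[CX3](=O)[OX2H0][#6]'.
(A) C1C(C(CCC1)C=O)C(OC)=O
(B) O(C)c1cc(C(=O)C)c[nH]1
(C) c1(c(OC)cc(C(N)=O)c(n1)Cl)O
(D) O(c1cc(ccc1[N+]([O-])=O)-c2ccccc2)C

A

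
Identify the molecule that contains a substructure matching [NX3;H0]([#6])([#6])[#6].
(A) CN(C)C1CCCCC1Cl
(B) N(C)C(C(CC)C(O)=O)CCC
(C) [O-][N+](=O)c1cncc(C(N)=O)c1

A

[NX3;H0]([#6])([#6])[#6] describes a trivalent nitrogen with no H, bonded to three carbons (a tertiary amine).
(A) contains a dimethylamino group (-N(CH3)2), which satisfies every atom and bond constraint.
(B) has an N-methylamino group (-NHCH3) but the nitrogen still has one H (H1), not H0.
(C) has a primary amide (-C(=O)NH2) but the amide nitrogen has H2 and only one carbon neighbour.
So the answer is (A).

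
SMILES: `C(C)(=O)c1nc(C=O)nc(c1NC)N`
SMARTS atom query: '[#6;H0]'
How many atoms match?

5

The query [#6;H0] means: any carbon with no attached hydrogen.
Check the 14 heavy atoms by environment: 2× n (aromatic, H0) → no; 4× c (aromatic, H0) → match; 1× N (H1) → no; 2× C (H3) → no; 1× C (H1) → no; 2× O (H0) → no; 1× N (H2) → no; 1× C (H0) → match.
Summing the matching environments: 4 + 1 = 5 matching atoms.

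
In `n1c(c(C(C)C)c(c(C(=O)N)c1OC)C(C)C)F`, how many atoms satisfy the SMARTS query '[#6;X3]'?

6

Check the 18 heavy atoms by environment: 1× n (aromatic, X2) → no; 5× c (aromatic, X3) → match; 7× C (X4) → no; 1× F (X1) → no; 1× C (X3) → match; 1× O (X1) → no; 1× N (X3) → no; 1× O (X2) → no.
Summing the matching environments: 5 + 1 = 6 matching atoms.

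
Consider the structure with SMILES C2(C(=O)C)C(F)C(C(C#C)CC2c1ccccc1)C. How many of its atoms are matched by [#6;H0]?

3

Check the 19 heavy atoms by environment: 6× C (H1) → no; 1× C (H2) → no; 2× C (H3) → no; 2× C (H0) → match; 1× O (H0) → no; 1× F (H0) → no; 1× c (aromatic, H0) → match; 5× c (aromatic, H1) → no.
Summing the matching environments: 2 + 1 = 3 matching atoms.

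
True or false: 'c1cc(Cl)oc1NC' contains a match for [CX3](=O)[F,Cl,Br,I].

False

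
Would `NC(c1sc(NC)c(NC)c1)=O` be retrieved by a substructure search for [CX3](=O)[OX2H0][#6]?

No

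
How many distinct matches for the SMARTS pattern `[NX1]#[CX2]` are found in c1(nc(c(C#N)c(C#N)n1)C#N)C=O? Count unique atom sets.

3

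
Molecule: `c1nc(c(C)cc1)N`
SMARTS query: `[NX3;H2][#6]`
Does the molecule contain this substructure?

The pattern [NX3;H2][#6] describes a trivalent nitrogen with two H attached to carbon — a primary amine.
The molecule carries a primary amino group (-NH2), whose atoms satisfy every constraint of the query, so the pattern matches.

Yes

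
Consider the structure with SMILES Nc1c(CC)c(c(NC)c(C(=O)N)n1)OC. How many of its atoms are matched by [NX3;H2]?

2

Check the 16 heavy atoms by environment: 1× n (aromatic, H0, X2) → no; 5× c (aromatic, H0, X3) → no; 1× O (H0, X2) → no; 3× C (H3, X4) → no; 2× N (H2, X3) → match; 1× C (H0, X3) → no; 1× O (H0, X1) → no; 1× N (H1, X3) → no; 1× C (H2, X4) → no.
That gives 2 matching atoms.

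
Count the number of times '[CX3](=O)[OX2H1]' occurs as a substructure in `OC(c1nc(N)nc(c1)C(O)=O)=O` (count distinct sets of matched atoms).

2

[CX3](=O)[OX2H1] is the SMARTS for a carboxylic acid: an sp2 carbon double-bonded to O and single-bonded to an -OH oxygen.
The molecule carries 2 separate instances of a carboxylic acid group (-C(=O)OH) meeting every constraint; each maps to a distinct set of atoms, giving 2 matches.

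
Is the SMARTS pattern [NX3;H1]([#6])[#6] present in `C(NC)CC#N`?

Yes

The pattern [NX3;H1]([#6])[#6] describes a trivalent nitrogen with one H, bonded to two carbons — a secondary amine.
The molecule carries an N-methylamino group (-NHCH3), whose atoms satisfy every constraint of the query, so the pattern matches.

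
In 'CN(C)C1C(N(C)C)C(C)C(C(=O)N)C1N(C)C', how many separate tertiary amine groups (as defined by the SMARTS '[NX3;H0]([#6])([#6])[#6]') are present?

[NX3;H0]([#6])([#6])[#6] is the SMARTS for a tertiary amine: a trivalent nitrogen with no H, bonded to three carbons.
The molecule carries 3 separate instances of a dimethylamino group (-N(CH3)2) meeting every constraint; each maps to a distinct set of atoms, giving 3 matches.

3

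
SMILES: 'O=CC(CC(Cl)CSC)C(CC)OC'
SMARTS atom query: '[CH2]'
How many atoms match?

The query [CH2] means: aliphatic carbon with exactly two hydrogens.
Check the 14 heavy atoms by environment: 3× C (H2) → match; 4× C (H1) → no; 3× C (H3) → no; 2× O (H0) → no; 1× Cl (H0) → no; 1× S (H0) → no.
That gives 3 matching atoms.

3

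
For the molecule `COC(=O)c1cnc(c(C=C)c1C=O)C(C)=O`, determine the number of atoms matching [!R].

11

The query [!R] means: !R matches any atom not in a ring.
Check the 17 heavy atoms by environment: 1× n (aromatic, in 6-ring) → no; 5× c (aromatic, in 6-ring) → no; 7× C (acyclic) → match; 4× O (acyclic) → match.
Summing the matching environments: 7 + 4 = 11 matching atoms.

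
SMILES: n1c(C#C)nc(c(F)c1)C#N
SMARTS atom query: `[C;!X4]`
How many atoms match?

3

The query [C;!X4] means: aliphatic carbon that does not have four total connections.
Check the 11 heavy atoms by environment: 2× n (aromatic, X2) → no; 4× c (aromatic, X3) → no; 3× C (X2) → match; 1× F (X1) → no; 1× N (X1) → no.
That gives 3 matching atoms.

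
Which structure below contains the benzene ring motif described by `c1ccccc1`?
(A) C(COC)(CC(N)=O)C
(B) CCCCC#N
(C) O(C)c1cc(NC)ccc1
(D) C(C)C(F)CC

C

c1ccccc1 describes six aromatic carbons in a ring (a benzene ring).
(A) has a methyl group (-CH3) but no six-membered all-carbon aromatic ring is present.
(B) has a methyl group (-CH3) but no six-membered all-carbon aromatic ring is present.
(C) contains the required atom environment, so the pattern matches.
(D) has a methyl group (-CH3) but no six-membered all-carbon aromatic ring is present.
So the answer is (C).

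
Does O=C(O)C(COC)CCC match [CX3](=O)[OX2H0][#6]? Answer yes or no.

No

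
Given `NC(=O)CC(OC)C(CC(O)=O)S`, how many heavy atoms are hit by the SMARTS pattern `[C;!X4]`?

The query [C;!X4] means: aliphatic carbon that does not have four total connections.
Check the 13 heavy atoms by environment: 5× C (X4) → no; 2× C (X3) → match; 2× O (X1) → no; 1× N (X3) → no; 1× S (X2) → no; 2× O (X2) → no.
That gives 2 matching atoms.

2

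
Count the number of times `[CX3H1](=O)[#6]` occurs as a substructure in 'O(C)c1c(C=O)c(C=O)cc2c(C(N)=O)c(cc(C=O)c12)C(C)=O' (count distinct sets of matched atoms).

3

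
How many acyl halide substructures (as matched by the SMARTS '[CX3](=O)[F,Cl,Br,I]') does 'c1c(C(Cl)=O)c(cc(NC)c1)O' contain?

[CX3](=O)[F,Cl,Br,I] is the SMARTS for an acyl halide: a carbonyl carbon bonded to a halogen.
Exactly one fragment in the molecule meets all constraints, giving 1 match.

1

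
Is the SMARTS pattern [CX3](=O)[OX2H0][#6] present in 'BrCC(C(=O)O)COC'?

The pattern [CX3](=O)[OX2H0][#6] describes a carbonyl carbon bonded to an oxygen that is itself bonded to carbon (no H on that O) — an ester.
The closest candidate here is a carboxylic acid group (-C(=O)OH), but the singly-bonded O carries H (OX2H1, not H0). No other fragment satisfies the full query, so there is no match.

No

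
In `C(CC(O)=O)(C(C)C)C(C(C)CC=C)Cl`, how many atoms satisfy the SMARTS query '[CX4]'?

9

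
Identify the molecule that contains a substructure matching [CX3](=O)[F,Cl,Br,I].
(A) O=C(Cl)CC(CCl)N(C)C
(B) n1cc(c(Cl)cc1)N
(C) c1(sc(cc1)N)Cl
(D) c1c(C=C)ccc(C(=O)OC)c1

[CX3](=O)[F,Cl,Br,I] describes a carbonyl carbon bonded to a halogen (an acyl halide).
(A) contains an acyl chloride (-C(=O)Cl), which satisfies every atom and bond constraint.
(B) has a chloro substituent but the Cl is not on a carbonyl carbon.
(C) has a chloro substituent but the Cl is not on a carbonyl carbon.
(D) has a methyl-ester group (-C(=O)OCH3) but the carbonyl is bonded to -O-C, not to a halogen.
So the answer is (A).

A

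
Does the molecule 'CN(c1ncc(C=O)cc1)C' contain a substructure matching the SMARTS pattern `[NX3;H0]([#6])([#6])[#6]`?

Yes

The pattern [NX3;H0]([#6])([#6])[#6] describes a trivalent nitrogen with no H, bonded to three carbons — a tertiary amine.
The molecule carries a dimethylamino group (-N(CH3)2), whose atoms satisfy every constraint of the query, so the pattern matches.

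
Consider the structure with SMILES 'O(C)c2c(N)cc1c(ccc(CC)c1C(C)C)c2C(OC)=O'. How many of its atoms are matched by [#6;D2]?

4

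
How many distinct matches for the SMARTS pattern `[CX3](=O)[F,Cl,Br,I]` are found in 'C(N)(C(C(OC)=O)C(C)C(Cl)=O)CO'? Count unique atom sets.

[CX3](=O)[F,Cl,Br,I] is the SMARTS for an acyl halide: a carbonyl carbon bonded to a halogen.
Exactly one fragment in the molecule meets all constraints, giving 1 match.

1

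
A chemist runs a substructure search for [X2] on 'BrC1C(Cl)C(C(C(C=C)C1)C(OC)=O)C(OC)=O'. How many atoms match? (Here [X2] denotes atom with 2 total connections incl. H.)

2

The query [X2] means: any atom with exactly two total connections (bonds + H).
Check the 18 heavy atoms by environment: 8× C (X4) → no; 1× Br (X1) → no; 4× C (X3) → no; 2× O (X1) → no; 2× O (X2) → match; 1× Cl (X1) → no.
That gives 2 matching atoms.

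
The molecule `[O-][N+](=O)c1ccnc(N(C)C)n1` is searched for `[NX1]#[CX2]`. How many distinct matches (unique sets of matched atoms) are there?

0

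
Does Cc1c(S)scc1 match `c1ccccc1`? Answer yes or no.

No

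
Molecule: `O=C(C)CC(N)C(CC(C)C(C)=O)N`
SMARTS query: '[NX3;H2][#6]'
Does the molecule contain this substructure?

Yes

The pattern [NX3;H2][#6] describes a trivalent nitrogen with two H attached to carbon — a primary amine.
The molecule carries a primary amino group (-NH2), whose atoms satisfy every constraint of the query, so the pattern matches.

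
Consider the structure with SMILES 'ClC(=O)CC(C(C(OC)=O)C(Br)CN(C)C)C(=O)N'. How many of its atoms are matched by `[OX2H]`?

The query [OX2H] means: aliphatic oxygen with two connections, one of which is H — an -OH oxygen.
Check the 19 heavy atoms by environment: 2× C (H2, X4) → no; 3× C (H1, X4) → no; 3× C (H0, X3) → no; 3× O (H0, X1) → no; 1× O (H0, X2) → no; 3× C (H3, X4) → no; 1× N (H2, X3) → no; 1× N (H0, X3) → no; 1× Cl (H0, X1) → no; 1× Br (H0, X1) → no.
No environment satisfies the query, so 0 matching atoms.

0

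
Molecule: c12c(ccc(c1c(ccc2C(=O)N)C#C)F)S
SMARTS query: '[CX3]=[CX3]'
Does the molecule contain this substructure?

No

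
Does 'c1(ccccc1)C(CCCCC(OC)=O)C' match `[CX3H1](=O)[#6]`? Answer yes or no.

No

The pattern [CX3H1](=O)[#6] describes an sp2 carbon with one H, double-bonded to O and single-bonded to carbon — an aldehyde.
The closest candidate here is a methyl-ester group (-C(=O)OCH3), but the carbonyl carbon has H0, not H1. No other fragment satisfies the full query, so there is no match.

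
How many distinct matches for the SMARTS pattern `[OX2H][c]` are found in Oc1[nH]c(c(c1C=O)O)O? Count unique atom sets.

3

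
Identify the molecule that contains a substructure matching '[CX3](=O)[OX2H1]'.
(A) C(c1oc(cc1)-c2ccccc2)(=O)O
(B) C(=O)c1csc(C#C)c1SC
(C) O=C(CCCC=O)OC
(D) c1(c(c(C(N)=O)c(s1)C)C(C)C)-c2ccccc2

[CX3](=O)[OX2H1] describes an sp2 carbon double-bonded to O and single-bonded to an -OH oxygen (a carboxylic acid).
(A) contains a carboxylic acid group (-C(=O)OH), which satisfies every atom and bond constraint.
(B) has an aldehyde (-CHO) but there is no singly-bonded oxygen on the carbonyl carbon.
(C) has a methyl-ester group (-C(=O)OCH3) but the singly-bonded O has no H (OX2H0, not OX2H1).
(D) has a primary amide (-C(=O)NH2) but the carbonyl is bonded to N, not to an -OH oxygen.
So the answer is (A).

A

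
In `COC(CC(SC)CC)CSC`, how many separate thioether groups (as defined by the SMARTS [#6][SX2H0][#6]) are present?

[#6][SX2H0][#6] is the SMARTS for a thioether: an aliphatic sulfur bridging two carbons with no H on the sulfur.
The molecule carries 2 separate instances of a methylthio ether (-SCH3) meeting every constraint; each maps to a distinct set of atoms, giving 2 matches.

2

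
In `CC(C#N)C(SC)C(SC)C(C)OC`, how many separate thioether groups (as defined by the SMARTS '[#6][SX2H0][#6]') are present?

[#6][SX2H0][#6] is the SMARTS for a thioether: an aliphatic sulfur bridging two carbons with no H on the sulfur.
The molecule carries 2 separate instances of a methylthio ether (-SCH3) meeting every constraint; each maps to a distinct set of atoms, giving 2 matches.

2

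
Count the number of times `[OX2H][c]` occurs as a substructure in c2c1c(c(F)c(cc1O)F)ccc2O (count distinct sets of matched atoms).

2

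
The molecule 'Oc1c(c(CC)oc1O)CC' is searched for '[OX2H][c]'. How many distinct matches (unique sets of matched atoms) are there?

2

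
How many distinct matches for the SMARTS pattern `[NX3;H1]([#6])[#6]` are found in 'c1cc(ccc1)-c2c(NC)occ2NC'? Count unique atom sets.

2

[NX3;H1]([#6])[#6] is the SMARTS for a secondary amine: a trivalent nitrogen with one H, bonded to two carbons.
The molecule carries 2 separate instances of an N-methylamino group (-NHCH3) meeting every constraint; each maps to a distinct set of atoms, giving 2 matches.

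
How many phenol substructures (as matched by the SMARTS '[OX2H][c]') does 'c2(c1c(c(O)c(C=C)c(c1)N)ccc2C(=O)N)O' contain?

2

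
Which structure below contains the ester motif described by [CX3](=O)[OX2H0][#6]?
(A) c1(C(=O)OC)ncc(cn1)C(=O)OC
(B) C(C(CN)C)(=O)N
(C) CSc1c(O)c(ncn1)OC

A

[CX3](=O)[OX2H0][#6] describes a carbonyl carbon bonded to an oxygen that is itself bonded to carbon (no H on that O) (an ester).
(A) contains a methyl-ester group (-C(=O)OCH3), which satisfies every atom and bond constraint.
(B) has a primary amide (-C(=O)NH2) but the carbonyl is bonded to N, not to an O-C linkage.
(C) has a methoxy ether (-OCH3) but the ether oxygen is not adjacent to a C=O carbon.
So the answer is (A).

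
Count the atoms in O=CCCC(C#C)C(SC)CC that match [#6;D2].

5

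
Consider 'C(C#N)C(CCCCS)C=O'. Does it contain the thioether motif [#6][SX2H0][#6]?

No

The pattern [#6][SX2H0][#6] describes an aliphatic sulfur bridging two carbons with no H on the sulfur — a thioether.
The closest candidate here is a thiol (-SH), but the sulfur has H1, not H0 bridging two carbons. No other fragment satisfies the full query, so there is no match.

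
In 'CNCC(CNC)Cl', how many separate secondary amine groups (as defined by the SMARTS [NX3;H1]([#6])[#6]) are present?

2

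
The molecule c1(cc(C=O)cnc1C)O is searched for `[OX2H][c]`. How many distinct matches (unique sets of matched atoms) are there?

[OX2H][c] is the SMARTS for a phenol: a hydroxyl oxygen attached to an aromatic carbon.
Exactly one fragment in the molecule meets all constraints, giving 1 match.

1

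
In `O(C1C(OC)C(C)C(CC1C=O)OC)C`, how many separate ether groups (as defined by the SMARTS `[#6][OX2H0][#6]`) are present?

[#6][OX2H0][#6] is the SMARTS for an ether: an aliphatic oxygen bridging two carbons with no H on the oxygen.
The molecule carries 3 separate instances of a methoxy ether (-OCH3) meeting every constraint; each maps to a distinct set of atoms, giving 3 matches.

3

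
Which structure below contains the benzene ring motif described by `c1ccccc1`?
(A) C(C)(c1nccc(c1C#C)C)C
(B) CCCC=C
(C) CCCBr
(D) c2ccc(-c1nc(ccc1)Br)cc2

c1ccccc1 describes six aromatic carbons in a ring (a benzene ring).
(A) has a methyl group (-CH3) but no six-membered all-carbon aromatic ring is present.
(B) has a methyl group (-CH3) but no six-membered all-carbon aromatic ring is present.
(C) has a methyl group (-CH3) but no six-membered all-carbon aromatic ring is present.
(D) contains a phenyl ring, which satisfies every atom and bond constraint.
So the answer is (D).

D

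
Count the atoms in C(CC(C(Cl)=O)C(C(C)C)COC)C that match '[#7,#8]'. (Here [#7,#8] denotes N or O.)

The query [#7,#8] means: nitrogen or oxygen (comma = OR).
Check the 14 heavy atoms by environment: 11× C → no; 2× O → match; 1× Cl → no.
That gives 2 matching atoms.

2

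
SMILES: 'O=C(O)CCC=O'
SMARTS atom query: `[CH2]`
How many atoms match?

The query [CH2] means: aliphatic carbon with exactly two hydrogens.
Check the 7 heavy atoms by environment: 2× C (H2) → match; 1× C (H1) → no; 2× O (H0) → no; 1× C (H0) → no; 1× O (H1) → no.
That gives 2 matching atoms.

2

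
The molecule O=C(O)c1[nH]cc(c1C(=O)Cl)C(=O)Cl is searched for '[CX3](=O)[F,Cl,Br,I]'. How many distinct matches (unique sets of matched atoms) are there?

2

[CX3](=O)[F,Cl,Br,I] is the SMARTS for an acyl halide: a carbonyl carbon bonded to a halogen.
The molecule carries 2 separate instances of an acyl chloride (-C(=O)Cl) meeting every constraint; each maps to a distinct set of atoms, giving 2 matches.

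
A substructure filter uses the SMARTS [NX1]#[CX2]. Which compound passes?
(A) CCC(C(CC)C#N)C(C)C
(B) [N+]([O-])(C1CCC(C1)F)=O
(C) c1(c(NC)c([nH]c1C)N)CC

A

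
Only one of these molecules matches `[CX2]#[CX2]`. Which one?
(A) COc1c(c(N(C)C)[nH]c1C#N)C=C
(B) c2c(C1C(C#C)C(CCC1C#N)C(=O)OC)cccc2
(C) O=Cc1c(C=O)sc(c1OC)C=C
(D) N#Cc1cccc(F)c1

B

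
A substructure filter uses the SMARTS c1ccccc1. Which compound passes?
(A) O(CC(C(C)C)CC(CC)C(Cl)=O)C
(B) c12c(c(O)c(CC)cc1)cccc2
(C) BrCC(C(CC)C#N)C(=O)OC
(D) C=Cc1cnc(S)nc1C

c1ccccc1 describes six aromatic carbons in a ring (a benzene ring).
(A) has a methyl group (-CH3) but no six-membered all-carbon aromatic ring is present.
(B) contains the required atom environment, so the pattern matches.
(C) has a methyl group (-CH3) but no six-membered all-carbon aromatic ring is present.
(D) has a methyl group (-CH3) but no six-membered all-carbon aromatic ring is present.
So the answer is (B).

B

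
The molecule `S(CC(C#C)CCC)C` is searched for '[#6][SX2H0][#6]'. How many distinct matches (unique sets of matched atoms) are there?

1

[#6][SX2H0][#6] is the SMARTS for a thioether: an aliphatic sulfur bridging two carbons with no H on the sulfur.
Exactly one fragment in the molecule meets all constraints, giving 1 match.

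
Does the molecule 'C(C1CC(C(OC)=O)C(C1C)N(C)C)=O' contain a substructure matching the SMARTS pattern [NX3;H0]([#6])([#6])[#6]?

Yes

The pattern [NX3;H0]([#6])([#6])[#6] describes a trivalent nitrogen with no H, bonded to three carbons — a tertiary amine.
The molecule carries a dimethylamino group (-N(CH3)2), whose atoms satisfy every constraint of the query, so the pattern matches.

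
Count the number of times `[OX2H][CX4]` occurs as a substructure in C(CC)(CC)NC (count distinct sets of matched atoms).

[OX2H][CX4] is the SMARTS for an aliphatic alcohol: a hydroxyl oxygen bound to an sp3 (X4) carbon.
No fragment in the molecule satisfies every constraint, giving 0 matches.

0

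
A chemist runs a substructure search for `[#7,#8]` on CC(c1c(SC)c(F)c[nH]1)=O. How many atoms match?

2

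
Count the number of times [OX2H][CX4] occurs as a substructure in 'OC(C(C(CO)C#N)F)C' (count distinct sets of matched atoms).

2

[OX2H][CX4] is the SMARTS for an aliphatic alcohol: a hydroxyl oxygen bound to an sp3 (X4) carbon.
The molecule carries 2 separate instances of a hydroxyl group (-OH) meeting every constraint; each maps to a distinct set of atoms, giving 2 matches.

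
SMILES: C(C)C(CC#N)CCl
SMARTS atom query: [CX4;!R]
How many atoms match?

5

The query [CX4;!R] means: aliphatic carbon with four total connections, not in a ring.
Check the 8 heavy atoms by environment: 5× C (X4, acyclic) → match; 1× Cl (X1, acyclic) → no; 1× C (X2, acyclic) → no; 1× N (X1, acyclic) → no.
That gives 5 matching atoms.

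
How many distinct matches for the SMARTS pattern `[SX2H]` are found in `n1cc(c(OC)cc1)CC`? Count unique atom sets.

[SX2H] is the SMARTS for a thiol: an aliphatic sulfur with two connections, one being H.
No fragment in the molecule satisfies every constraint, giving 0 matches.

0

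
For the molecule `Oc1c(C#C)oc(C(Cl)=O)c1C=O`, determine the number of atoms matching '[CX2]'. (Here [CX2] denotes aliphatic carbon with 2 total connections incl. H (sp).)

The query [CX2] means: C with X2: aliphatic carbon with exactly 2 total connections.
Check the 13 heavy atoms by environment: 1× o (aromatic, X2) → no; 4× c (aromatic, X3) → no; 1× O (X2) → no; 2× C (X3) → no; 2× O (X1) → no; 1× Cl (X1) → no; 2× C (X2) → match.
That gives 2 matching atoms.

2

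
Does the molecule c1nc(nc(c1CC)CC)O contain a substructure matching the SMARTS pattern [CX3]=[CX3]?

No

The pattern [CX3]=[CX3] describes a non-aromatic C=C double bond between two sp2 carbons — an alkene.
The closest candidate here is an ethyl group (-CH2CH3), but its C-C bond is a single bond between CX4 carbons, not CX3=CX3. No other fragment satisfies the full query, so there is no match.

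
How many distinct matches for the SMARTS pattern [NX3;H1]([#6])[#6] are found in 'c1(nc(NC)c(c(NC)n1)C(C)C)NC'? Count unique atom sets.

3

[NX3;H1]([#6])[#6] is the SMARTS for a secondary amine: a trivalent nitrogen with one H, bonded to two carbons.
The molecule carries 3 separate instances of an N-methylamino group (-NHCH3) meeting every constraint; each maps to a distinct set of atoms, giving 3 matches.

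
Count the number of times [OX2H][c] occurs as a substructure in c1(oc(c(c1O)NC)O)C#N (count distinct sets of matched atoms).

[OX2H][c] is the SMARTS for a phenol: a hydroxyl oxygen attached to an aromatic carbon.
The molecule carries 2 separate instances of a hydroxyl group (-OH) meeting every constraint; each maps to a distinct set of atoms, giving 2 matches.

2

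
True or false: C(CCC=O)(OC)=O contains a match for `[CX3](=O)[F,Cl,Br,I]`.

False

The pattern [CX3](=O)[F,Cl,Br,I] describes a carbonyl carbon bonded to a halogen — an acyl halide.
The closest candidate here is a methyl-ester group (-C(=O)OCH3), but the carbonyl is bonded to -O-C, not to a halogen. No other fragment satisfies the full query, so there is no match.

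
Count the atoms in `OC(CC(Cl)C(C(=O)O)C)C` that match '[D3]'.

4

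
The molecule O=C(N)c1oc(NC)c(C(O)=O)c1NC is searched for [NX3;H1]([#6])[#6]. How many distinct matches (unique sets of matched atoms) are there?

[NX3;H1]([#6])[#6] is the SMARTS for a secondary amine: a trivalent nitrogen with one H, bonded to two carbons.
The molecule carries 2 separate instances of an N-methylamino group (-NHCH3) meeting every constraint; each maps to a distinct set of atoms, giving 2 matches.

2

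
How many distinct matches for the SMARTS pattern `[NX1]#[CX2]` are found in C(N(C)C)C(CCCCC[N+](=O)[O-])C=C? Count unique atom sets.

[NX1]#[CX2] is the SMARTS for a nitrile: a nitrogen triple-bonded to a two-connected carbon.
The molecule has a nitro group (-[N+](=O)[O-]), but there is no C#N triple bond; nothing else fits, so there are 0 matches.

0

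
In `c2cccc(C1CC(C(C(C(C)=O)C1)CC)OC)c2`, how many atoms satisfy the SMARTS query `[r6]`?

12

The query [r6] means: r6 matches atoms in a six-membered ring.
Check the 19 heavy atoms by environment: 6× C (in 6-ring) → match; 5× C (acyclic) → no; 2× O (acyclic) → no; 6× c (aromatic, in 6-ring) → match.
Summing the matching environments: 6 + 6 = 12 matching atoms.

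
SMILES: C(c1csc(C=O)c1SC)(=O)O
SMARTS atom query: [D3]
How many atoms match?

4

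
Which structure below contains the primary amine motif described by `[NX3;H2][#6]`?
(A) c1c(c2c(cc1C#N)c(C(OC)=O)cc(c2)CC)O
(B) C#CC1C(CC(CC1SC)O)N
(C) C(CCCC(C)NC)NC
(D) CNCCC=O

B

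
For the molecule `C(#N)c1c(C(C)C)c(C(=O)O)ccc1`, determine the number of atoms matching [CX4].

The query [CX4] means: C with X4: aliphatic carbon with exactly 4 total connections (bonds + H).
Check the 14 heavy atoms by environment: 6× c (aromatic, X3) → no; 1× C (X2) → no; 1× N (X1) → no; 3× C (X4) → match; 1× C (X3) → no; 1× O (X1) → no; 1× O (X2) → no.
That gives 3 matching atoms.

3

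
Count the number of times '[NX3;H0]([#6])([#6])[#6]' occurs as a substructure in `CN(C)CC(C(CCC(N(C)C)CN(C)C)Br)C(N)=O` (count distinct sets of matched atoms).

3

[NX3;H0]([#6])([#6])[#6] is the SMARTS for a tertiary amine: a trivalent nitrogen with no H, bonded to three carbons.
The molecule carries 3 separate instances of a dimethylamino group (-N(CH3)2) meeting every constraint; each maps to a distinct set of atoms, giving 3 matches.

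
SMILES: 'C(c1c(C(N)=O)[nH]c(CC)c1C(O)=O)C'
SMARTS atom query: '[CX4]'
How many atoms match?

4

The query [CX4] means: C with X4: aliphatic carbon with exactly 4 total connections (bonds + H).
Check the 15 heavy atoms by environment: 1× n (aromatic, X3) → no; 4× c (aromatic, X3) → no; 2× C (X3) → no; 2× O (X1) → no; 1× N (X3) → no; 4× C (X4) → match; 1× O (X2) → no.
That gives 4 matching atoms.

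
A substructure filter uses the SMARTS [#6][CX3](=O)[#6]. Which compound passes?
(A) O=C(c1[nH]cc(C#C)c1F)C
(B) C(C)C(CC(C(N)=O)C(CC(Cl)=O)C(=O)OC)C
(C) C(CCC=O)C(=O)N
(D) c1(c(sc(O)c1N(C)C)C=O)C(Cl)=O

[#6][CX3](=O)[#6] describes a carbonyl carbon (no H) flanked by two carbons (a ketone).
(A) contains an acetyl/ketone group (-C(=O)CH3), which satisfies every atom and bond constraint.
(B) has a methyl-ester group (-C(=O)OCH3) but one neighbour of the carbonyl carbon is O, not C.
(C) has an aldehyde (-CHO) but the carbonyl carbon has H1, so it is not flanked by two carbons.
(D) has an aldehyde (-CHO) but the carbonyl carbon has H1, so it is not flanked by two carbons.
So the answer is (A).

A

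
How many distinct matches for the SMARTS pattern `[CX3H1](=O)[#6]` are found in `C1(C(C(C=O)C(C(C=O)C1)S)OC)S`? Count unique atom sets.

2

[CX3H1](=O)[#6] is the SMARTS for an aldehyde: an sp2 carbon with one H, double-bonded to O and single-bonded to carbon.
The molecule carries 2 separate instances of an aldehyde (-CHO) meeting every constraint; each maps to a distinct set of atoms, giving 2 matches.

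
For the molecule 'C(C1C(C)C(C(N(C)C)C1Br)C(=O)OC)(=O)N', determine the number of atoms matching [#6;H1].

The query [#6;H1] means: any carbon bearing exactly one hydrogen.
Check the 17 heavy atoms by environment: 5× C (H1) → match; 1× N (H0) → no; 4× C (H3) → no; 2× C (H0) → no; 3× O (H0) → no; 1× N (H2) → no; 1× Br (H0) → no.
That gives 5 matching atoms.

5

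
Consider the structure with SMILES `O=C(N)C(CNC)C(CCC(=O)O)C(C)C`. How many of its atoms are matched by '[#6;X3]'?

2

The query [#6;X3] means: any carbon (aromatic or not) with three total connections.
Check the 16 heavy atoms by environment: 9× C (X4) → no; 2× C (X3) → match; 2× O (X1) → no; 1× O (X2) → no; 2× N (X3) → no.
That gives 2 matching atoms.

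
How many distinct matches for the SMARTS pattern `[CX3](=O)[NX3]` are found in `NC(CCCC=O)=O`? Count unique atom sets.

[CX3](=O)[NX3] is the SMARTS for an amide: a carbonyl carbon bonded to a trivalent nitrogen.
Exactly one fragment in the molecule meets all constraints, giving 1 match.

1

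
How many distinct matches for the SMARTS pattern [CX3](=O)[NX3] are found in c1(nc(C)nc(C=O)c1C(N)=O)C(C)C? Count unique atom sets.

1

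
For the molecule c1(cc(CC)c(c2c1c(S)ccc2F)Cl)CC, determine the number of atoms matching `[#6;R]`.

10

The query [#6;R] means: carbon that is part of a ring.
Check the 17 heavy atoms by environment: 10× c (aromatic, in 6-ring) → match; 4× C (acyclic) → no; 1× F (acyclic) → no; 1× Cl (acyclic) → no; 1× S (acyclic) → no.
That gives 10 matching atoms.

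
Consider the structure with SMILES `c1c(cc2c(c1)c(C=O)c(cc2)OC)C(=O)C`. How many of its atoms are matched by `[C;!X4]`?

2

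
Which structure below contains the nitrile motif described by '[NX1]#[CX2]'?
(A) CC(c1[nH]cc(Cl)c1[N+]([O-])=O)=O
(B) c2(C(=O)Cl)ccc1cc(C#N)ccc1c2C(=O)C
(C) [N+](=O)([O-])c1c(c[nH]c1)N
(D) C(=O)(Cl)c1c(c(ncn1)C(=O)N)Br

B

[NX1]#[CX2] describes a nitrogen triple-bonded to a two-connected carbon (a nitrile).
(A) has a nitro group (-[N+](=O)[O-]) but there is no C#N triple bond.
(B) contains a nitrile (-C#N), which satisfies every atom and bond constraint.
(C) has a nitro group (-[N+](=O)[O-]) but there is no C#N triple bond.
(D) has a primary amide (-C(=O)NH2) but the nitrogen is NX3, not NX1.
So the answer is (B).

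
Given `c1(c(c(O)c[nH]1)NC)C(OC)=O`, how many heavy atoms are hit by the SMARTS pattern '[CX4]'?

Check the 12 heavy atoms by environment: 1× n (aromatic, X3) → no; 4× c (aromatic, X3) → no; 1× C (X3) → no; 1× O (X1) → no; 2× O (X2) → no; 2× C (X4) → match; 1× N (X3) → no.
That gives 2 matching atoms.

2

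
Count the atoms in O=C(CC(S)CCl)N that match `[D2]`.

2

Check the 8 heavy atoms by environment: 2× C (D2) → match; 2× C (D3) → no; 1× S (D1) → no; 1× O (D1) → no; 1× N (D1) → no; 1× Cl (D1) → no.
That gives 2 matching atoms.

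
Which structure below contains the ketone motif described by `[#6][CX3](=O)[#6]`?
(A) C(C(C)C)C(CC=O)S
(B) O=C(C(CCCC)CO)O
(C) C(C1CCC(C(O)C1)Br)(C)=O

[#6][CX3](=O)[#6] describes a carbonyl carbon (no H) flanked by two carbons (a ketone).
(A) has an aldehyde (-CHO) but the carbonyl carbon has H1, so it is not flanked by two carbons.
(B) has a carboxylic acid group (-C(=O)OH) but one neighbour of the carbonyl carbon is O, not C.
(C) contains an acetyl/ketone group (-C(=O)CH3), which satisfies every atom and bond constraint.
So the answer is (C).

C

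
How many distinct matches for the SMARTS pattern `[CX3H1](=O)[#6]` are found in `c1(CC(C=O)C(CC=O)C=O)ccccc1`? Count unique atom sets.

[CX3H1](=O)[#6] is the SMARTS for an aldehyde: an sp2 carbon with one H, double-bonded to O and single-bonded to carbon.
The molecule carries 3 separate instances of an aldehyde (-CHO) meeting every constraint; each maps to a distinct set of atoms, giving 3 matches.

3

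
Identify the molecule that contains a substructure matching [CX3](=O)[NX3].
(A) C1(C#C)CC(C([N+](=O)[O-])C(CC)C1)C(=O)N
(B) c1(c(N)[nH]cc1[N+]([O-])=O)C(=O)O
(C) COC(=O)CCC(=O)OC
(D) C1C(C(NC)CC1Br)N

A

[CX3](=O)[NX3] describes a carbonyl carbon bonded to a trivalent nitrogen (an amide).
(A) contains a primary amide (-C(=O)NH2), which satisfies every atom and bond constraint.
(B) has a carboxylic acid group (-C(=O)OH) but the carbonyl is bonded to O, not to an NX3 nitrogen.
(C) has a methyl-ester group (-C(=O)OCH3) but the carbonyl is bonded to O, not to an NX3 nitrogen.
(D) has a primary amino group (-NH2) but the -NH2 is not attached to a carbonyl carbon.
So the answer is (A).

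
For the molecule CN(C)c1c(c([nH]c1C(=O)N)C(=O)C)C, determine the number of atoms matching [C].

The query [C] means: uppercase C matches aliphatic (non-aromatic) carbon only.
Check the 15 heavy atoms by environment: 1× n (aromatic) → no; 4× c (aromatic) → no; 2× N → no; 6× C → match; 2× O → no.
That gives 6 matching atoms.

6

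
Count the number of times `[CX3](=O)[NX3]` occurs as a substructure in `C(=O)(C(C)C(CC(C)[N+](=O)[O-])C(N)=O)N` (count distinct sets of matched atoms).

[CX3](=O)[NX3] is the SMARTS for an amide: a carbonyl carbon bonded to a trivalent nitrogen.
The molecule carries 2 separate instances of a primary amide (-C(=O)NH2) meeting every constraint; each maps to a distinct set of atoms, giving 2 matches.

2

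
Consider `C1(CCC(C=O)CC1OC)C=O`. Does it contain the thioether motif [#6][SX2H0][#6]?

The pattern [#6][SX2H0][#6] describes an aliphatic sulfur bridging two carbons with no H on the sulfur — a thioether.
The closest candidate here is a methoxy ether (-OCH3), but the bridging atom is O, not S. No other fragment satisfies the full query, so there is no match.

No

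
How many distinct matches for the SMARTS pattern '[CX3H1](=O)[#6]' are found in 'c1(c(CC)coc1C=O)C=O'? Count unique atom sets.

[CX3H1](=O)[#6] is the SMARTS for an aldehyde: an sp2 carbon with one H, double-bonded to O and single-bonded to carbon.
The molecule carries 2 separate instances of an aldehyde (-CHO) meeting every constraint; each maps to a distinct set of atoms, giving 2 matches.

2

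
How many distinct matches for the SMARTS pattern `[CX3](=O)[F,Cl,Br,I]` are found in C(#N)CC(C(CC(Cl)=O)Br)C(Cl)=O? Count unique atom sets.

[CX3](=O)[F,Cl,Br,I] is the SMARTS for an acyl halide: a carbonyl carbon bonded to a halogen.
The molecule carries 2 separate instances of an acyl chloride (-C(=O)Cl) meeting every constraint; each maps to a distinct set of atoms, giving 2 matches.

2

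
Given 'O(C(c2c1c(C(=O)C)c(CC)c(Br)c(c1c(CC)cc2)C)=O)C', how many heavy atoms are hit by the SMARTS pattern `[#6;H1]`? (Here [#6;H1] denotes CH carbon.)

The query [#6;H1] means: any carbon bearing exactly one hydrogen.
Check the 23 heavy atoms by environment: 8× c (aromatic, H0) → no; 2× c (aromatic, H1) → match; 5× C (H3) → no; 1× Br (H0) → no; 2× C (H2) → no; 2× C (H0) → no; 3× O (H0) → no.
That gives 2 matching atoms.

2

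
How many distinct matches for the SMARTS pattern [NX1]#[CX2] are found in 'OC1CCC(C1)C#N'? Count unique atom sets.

1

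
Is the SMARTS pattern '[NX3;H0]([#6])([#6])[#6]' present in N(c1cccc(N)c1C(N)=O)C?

No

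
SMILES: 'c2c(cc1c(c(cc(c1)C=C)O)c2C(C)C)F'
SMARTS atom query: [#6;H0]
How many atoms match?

6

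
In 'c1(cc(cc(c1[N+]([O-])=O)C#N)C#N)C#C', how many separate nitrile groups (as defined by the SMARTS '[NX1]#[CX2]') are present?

2

[NX1]#[CX2] is the SMARTS for a nitrile: a nitrogen triple-bonded to a two-connected carbon.
The molecule carries 2 separate instances of a nitrile (-C#N) meeting every constraint; each maps to a distinct set of atoms, giving 2 matches.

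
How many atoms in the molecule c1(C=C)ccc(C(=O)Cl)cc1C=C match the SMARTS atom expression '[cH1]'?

3

The query [cH1] means: aromatic carbon bearing exactly one hydrogen.
Check the 13 heavy atoms by environment: 3× c (aromatic, H0) → no; 3× c (aromatic, H1) → match; 1× C (H0) → no; 1× O (H0) → no; 1× Cl (H0) → no; 2× C (H1) → no; 2× C (H2) → no.
That gives 3 matching atoms.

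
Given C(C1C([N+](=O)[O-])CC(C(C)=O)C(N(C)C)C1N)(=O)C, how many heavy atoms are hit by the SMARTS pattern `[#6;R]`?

6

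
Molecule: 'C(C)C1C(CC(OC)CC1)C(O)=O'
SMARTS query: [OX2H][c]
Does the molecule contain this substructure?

The pattern [OX2H][c] describes a hydroxyl oxygen attached to an aromatic carbon — a phenol.
The closest candidate here is a methoxy ether (-OCH3), but the oxygen has H0, not H1. No other fragment satisfies the full query, so there is no match.

No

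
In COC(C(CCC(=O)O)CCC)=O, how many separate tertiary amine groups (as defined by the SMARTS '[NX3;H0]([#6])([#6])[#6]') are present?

0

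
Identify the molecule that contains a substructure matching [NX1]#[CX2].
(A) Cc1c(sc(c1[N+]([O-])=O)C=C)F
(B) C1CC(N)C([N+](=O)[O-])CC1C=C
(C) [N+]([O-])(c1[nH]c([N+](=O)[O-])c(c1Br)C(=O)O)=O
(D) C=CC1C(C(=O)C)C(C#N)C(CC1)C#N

D

[NX1]#[CX2] describes a nitrogen triple-bonded to a two-connected carbon (a nitrile).
(A) has a nitro group (-[N+](=O)[O-]) but there is no C#N triple bond.
(B) has a nitro group (-[N+](=O)[O-]) but there is no C#N triple bond.
(C) has a nitro group (-[N+](=O)[O-]) but there is no C#N triple bond.
(D) contains a nitrile (-C#N), which satisfies every atom and bond constraint.
So the answer is (D).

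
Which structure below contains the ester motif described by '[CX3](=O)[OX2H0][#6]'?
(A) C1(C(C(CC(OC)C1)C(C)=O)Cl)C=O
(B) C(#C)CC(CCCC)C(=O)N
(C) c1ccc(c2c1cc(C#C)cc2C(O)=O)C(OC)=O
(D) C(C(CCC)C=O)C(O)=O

[CX3](=O)[OX2H0][#6] describes a carbonyl carbon bonded to an oxygen that is itself bonded to carbon (no H on that O) (an ester).
(A) has a methoxy ether (-OCH3) but the ether oxygen is not adjacent to a C=O carbon.
(B) has a primary amide (-C(=O)NH2) but the carbonyl is bonded to N, not to an O-C linkage.
(C) contains a methyl-ester group (-C(=O)OCH3), which satisfies every atom and bond constraint.
(D) has a carboxylic acid group (-C(=O)OH) but the singly-bonded O carries H (OX2H1, not H0).
So the answer is (C).

C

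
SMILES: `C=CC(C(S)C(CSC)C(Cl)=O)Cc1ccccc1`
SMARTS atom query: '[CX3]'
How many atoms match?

The query [CX3] means: C with X3: aliphatic carbon with exactly 3 total connections.
Check the 19 heavy atoms by environment: 6× C (X4) → no; 6× c (aromatic, X3) → no; 2× S (X2) → no; 3× C (X3) → match; 1× O (X1) → no; 1× Cl (X1) → no.
That gives 3 matching atoms.

3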